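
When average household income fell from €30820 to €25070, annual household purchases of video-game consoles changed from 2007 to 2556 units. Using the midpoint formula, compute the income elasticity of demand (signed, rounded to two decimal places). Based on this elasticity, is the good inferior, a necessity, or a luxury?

%ΔQ = (2556 − 2007)/[( 2007 + 2556)/2] = 549/2281.5 = 0.240631…
%ΔIncome = (25070 − 30820)/[( 30820 + 25070)/2] = -5750/27945 = -0.205761…
E_income = (549/2281.5) / (-5750/27945) = -1.1694…
E_income < 0 ⇒ inferior good.

-1.17; inferior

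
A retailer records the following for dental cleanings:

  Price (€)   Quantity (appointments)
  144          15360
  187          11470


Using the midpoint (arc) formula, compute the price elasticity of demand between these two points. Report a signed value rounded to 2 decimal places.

%ΔQ = (11470 − 15360) / [(15360 + 11470)/2] = -3890/13415 = -0.289973…
%ΔP = (187 − 144) / [(144 + 187)/2] = 43/165.5 = 0.259818…
Arc Ed = %ΔQ / %ΔP = (-3890/13415) / (43/165.5) = -1.1160…

-1.12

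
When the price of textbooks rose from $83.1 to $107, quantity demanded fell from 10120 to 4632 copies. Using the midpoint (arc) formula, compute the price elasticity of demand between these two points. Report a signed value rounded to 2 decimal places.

-2.96

%ΔQ = (4632 − 10120) / [(10120 + 4632)/2] = -5488/7376 = -0.744034…
%ΔP = (107 − 83.1) / [(83.1 + 107)/2] = 23.9/95.05 = 0.251446…
Arc Ed = %ΔQ / %ΔP = (-5488/7376) / (23.9/95.05) = -2.9590…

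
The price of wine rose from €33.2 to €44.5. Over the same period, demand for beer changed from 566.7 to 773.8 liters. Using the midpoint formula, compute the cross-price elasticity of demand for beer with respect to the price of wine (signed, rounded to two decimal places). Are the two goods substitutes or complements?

%ΔQ_{beer} = (773.8 − 566.7)/avg = 207.1/670.25 = 0.308989…
%ΔP_{wine} = (44.5 − 33.2)/avg = 11.3/38.85 = 0.290862…
E_cross = (207.1/670.25) / (11.3/38.85) = 1.0623…
E_cross > 0 ⇒ the goods are substitutes.

1.06; substitutes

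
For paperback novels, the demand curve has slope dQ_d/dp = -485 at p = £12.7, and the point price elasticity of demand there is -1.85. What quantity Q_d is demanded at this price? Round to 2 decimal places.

3329.46

Ed = (dQ_d/dp)·(p/Q_d) ⇒ Q_d = (dQ_d/dp)·p/Ed = (-485)·12.7/(-1.85) = 3329.4594…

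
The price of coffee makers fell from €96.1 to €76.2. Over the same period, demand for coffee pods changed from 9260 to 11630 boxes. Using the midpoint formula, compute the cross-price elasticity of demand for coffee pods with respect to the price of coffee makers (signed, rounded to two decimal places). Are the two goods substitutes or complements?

%ΔQ_{coffee pods} = (11630 − 9260)/avg = 2370/10445 = 0.226902…
%ΔP_{coffee makers} = (76.2 − 96.1)/avg = -19.9/86.15 = -0.230992…
E_cross = (2370/10445) / (-19.9/86.15) = -0.9822…
E_cross < 0 ⇒ the goods are complements.

-0.98; complements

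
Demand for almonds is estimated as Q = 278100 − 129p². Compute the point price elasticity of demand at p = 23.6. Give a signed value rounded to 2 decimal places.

-0.70

dQ/dp = −2·129·p = -6088.8. At p = 23.6, Q = 206252.16.
Ed = (dQ/dp)·(p/Q) = (-6088.8) × (23.6/206252.16) = -0.6966…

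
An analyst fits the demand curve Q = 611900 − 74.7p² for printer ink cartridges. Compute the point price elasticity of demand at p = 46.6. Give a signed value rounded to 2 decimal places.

-0.72

dQ/dp = −2·74.7·p = -6962.04. At p = 46.6, Q = 449684.468.
Ed = (dQ/dp)·(p/Q) = (-6962.04) × (46.6/449684.468) = -0.7214…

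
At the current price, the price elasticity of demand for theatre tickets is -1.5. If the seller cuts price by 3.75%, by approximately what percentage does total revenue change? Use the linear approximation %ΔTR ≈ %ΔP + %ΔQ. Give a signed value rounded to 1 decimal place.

%ΔQ ≈ Ed × %ΔP = (-1.5) × (-3.75%) = +5.6250%
%ΔTR ≈ %ΔP + %ΔQ = (-3.75%) + (+5.6250%) = +1.8750%

+1.9%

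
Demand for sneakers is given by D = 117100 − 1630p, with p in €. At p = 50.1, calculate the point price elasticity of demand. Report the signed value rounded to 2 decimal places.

-2.30

dD/dp = −1630. At p = 50.1, D = 117100 − 1630(50.1) = 35437.
Ed = (dD/dp)·(p/D) = −1630 × (50.1/35437) = -2.3044…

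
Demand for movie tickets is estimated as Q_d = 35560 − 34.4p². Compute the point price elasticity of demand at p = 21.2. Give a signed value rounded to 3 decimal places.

dQ_d/dp = −2·34.4·p = -1458.56. At p = 21.2, Q_d = 20099.264.
Ed = (dQ_d/dp)·(p/Q_d) = (-1458.56) × (21.2/20099.264) = -1.53843…

-1.538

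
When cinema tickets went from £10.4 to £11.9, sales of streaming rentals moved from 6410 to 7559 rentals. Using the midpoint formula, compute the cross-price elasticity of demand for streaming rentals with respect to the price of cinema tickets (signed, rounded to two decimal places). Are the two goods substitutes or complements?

1.22; substitutes

%ΔQ_{streaming rentals} = (7559 − 6410)/avg = 1149/6984.5 = 0.164507…
%ΔP_{cinema tickets} = (11.9 − 10.4)/avg = 1.5/11.15 = 0.134529…
E_cross = (1149/6984.5) / (1.5/11.15) = 1.2228…
E_cross > 0 ⇒ the goods are substitutes.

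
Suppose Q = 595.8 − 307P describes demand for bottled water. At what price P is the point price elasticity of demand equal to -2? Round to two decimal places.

Ed = −307P/(595.8 − 307P). Set this equal to -2:
307P = 2·(595.8 − 307P) ⇒ 307P(1 + 2) = 2·595.8
P = 2·595.8 / (307·3) = 1.2938…

1.29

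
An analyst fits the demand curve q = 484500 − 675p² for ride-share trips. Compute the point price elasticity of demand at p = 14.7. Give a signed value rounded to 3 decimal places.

-0.861

dq/dp = −2·675·p = -19845. At p = 14.7, q = 338639.25.
Ed = (dq/dp)·(p/q) = (-19845) × (14.7/338639.25) = -0.86145…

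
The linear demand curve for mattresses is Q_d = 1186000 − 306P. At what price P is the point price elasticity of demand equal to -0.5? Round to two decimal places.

Ed = −306P/(1186000 − 306P). Set this equal to -0.5:
306P = 0.5·(1186000 − 306P) ⇒ 306P(1 + 0.5) = 0.5·1186000
P = 0.5·1186000 / (306·1.5) = 1291.9389…

1291.94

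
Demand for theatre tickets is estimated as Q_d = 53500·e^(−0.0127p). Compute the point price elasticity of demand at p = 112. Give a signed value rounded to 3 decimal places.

-1.422

dQ_d/dp = −0.0127·Q_d = -163.839. At p = 112, Q_d = 12900.7.
Ed = (dQ_d/dp)·(p/Q_d) = (-163.839) × (112/12900.7) = -1.4224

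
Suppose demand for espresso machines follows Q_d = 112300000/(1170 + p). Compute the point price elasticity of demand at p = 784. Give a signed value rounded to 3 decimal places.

-0.401

dQ_d/dp = −112300000/(1170 + p)² = -29.4124. At p = 784, Q_d = 57471.9.
Ed = (dQ_d/dp)·(p/Q_d) = (-29.4124) × (784/57471.9) = -0.40122…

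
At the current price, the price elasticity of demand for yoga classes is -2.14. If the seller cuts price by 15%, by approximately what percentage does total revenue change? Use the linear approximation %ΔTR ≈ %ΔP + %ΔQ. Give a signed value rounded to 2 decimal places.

+17.10%

%ΔQ ≈ Ed × %ΔP = (-2.14) × (-15%) = +32.1000%
%ΔTR ≈ %ΔP + %ΔQ = (-15%) + (+32.1000%) = +17.1000%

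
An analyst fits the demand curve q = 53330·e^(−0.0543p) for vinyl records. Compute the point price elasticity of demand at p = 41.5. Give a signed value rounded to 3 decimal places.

dq/dp = −0.0543·q = -304.166. At p = 41.5, q = 5601.58.
Ed = (dq/dp)·(p/q) = (-304.166) × (41.5/5601.58) = -2.25345

-2.253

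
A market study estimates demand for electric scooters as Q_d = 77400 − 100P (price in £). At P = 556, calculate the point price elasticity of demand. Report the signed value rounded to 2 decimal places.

-2.55

dQ_d/dP = −100. At P = 556, Q_d = 77400 − 100(556) = 21800.
Ed = (dQ_d/dP)·(P/Q_d) = −100 × (556/21800) = -2.5504…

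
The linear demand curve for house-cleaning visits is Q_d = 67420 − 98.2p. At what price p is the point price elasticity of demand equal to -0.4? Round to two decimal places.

Ed = −98.2p/(67420 − 98.2p). Set this equal to -0.4:
98.2p = 0.4·(67420 − 98.2p) ⇒ 98.2p(1 + 0.4) = 0.4·67420
p = 0.4·67420 / (98.2·1.4) = 196.1594…

196.16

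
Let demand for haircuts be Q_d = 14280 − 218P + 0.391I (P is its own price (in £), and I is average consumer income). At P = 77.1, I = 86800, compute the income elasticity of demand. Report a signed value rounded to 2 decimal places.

At the given values, Q_d = 14280 − 218(77.1) + 0.391(86800) = 31411.
∂Q_d/∂I = 0.391.
E = (0.391) × (86800/31411) = 1.0804…

1.08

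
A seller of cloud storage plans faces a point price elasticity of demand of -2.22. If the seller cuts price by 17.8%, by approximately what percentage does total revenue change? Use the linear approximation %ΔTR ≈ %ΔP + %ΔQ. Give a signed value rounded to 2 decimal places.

%ΔQ ≈ Ed × %ΔP = (-2.22) × (-17.8%) = +39.5160%
%ΔTR ≈ %ΔP + %ΔQ = (-17.8%) + (+39.5160%) = +21.7160%

+21.72%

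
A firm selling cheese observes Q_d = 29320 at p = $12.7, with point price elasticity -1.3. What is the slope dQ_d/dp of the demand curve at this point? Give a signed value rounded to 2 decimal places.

Ed = (dQ_d/dp)·(p/Q_d) ⇒ dQ_d/dp = Ed·Q_d/p = (-1.3)·29320/12.7 = -3001.2598…

-3001.26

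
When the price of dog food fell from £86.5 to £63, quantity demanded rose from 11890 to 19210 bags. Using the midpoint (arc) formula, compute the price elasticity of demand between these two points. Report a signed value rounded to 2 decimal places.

%ΔQ = (19210 − 11890) / [(11890 + 19210)/2] = 7320/15550 = 0.470739…
%ΔP = (63 − 86.5) / [(86.5 + 63)/2] = -23.5/74.75 = -0.314381…
Arc Ed = %ΔQ / %ΔP = (7320/15550) / (-23.5/74.75) = -1.4973…

-1.50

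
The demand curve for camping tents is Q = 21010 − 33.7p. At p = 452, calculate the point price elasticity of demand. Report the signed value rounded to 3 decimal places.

dQ/dp = −33.7. At p = 452, Q = 21010 − 33.7(452) = 5777.6.
Ed = (dQ/dp)·(p/Q) = −33.7 × (452/5777.6) = -2.63645…

-2.636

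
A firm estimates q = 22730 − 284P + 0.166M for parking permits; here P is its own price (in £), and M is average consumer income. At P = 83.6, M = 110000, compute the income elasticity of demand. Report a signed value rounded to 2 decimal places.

At the given values, q = 22730 − 284(83.6) + 0.166(110000) = 17247.6.
∂q/∂M = 0.166.
E = (0.166) × (110000/17247.6) = 1.0586…

1.06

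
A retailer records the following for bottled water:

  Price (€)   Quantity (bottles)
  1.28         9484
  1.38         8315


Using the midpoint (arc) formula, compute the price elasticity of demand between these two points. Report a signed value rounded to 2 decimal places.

%ΔQ = (8315 − 9484) / [(9484 + 8315)/2] = -1169/8899.5 = -0.131355…
%ΔP = (1.38 − 1.28) / [(1.28 + 1.38)/2] = 0.1/1.33 = 0.075187…
Arc Ed = %ΔQ / %ΔP = (-1169/8899.5) / (0.1/1.33) = -1.7470…

-1.75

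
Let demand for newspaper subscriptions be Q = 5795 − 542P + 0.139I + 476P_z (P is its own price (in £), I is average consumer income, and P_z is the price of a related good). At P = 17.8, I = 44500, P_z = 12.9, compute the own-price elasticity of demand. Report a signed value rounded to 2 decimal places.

-1.14

At the given values, Q = 5795 − 542(17.8) + 0.139(44500) + 476(12.9) = 8473.3.
∂Q/∂P = −542.
E = (-542) × (17.8/8473.3) = -1.1385…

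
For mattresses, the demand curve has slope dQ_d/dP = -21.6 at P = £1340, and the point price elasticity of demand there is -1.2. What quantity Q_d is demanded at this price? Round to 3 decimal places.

24120.000

Ed = (dQ_d/dP)·(P/Q_d) ⇒ Q_d = (dQ_d/dP)·P/Ed = (-21.6)·1340/(-1.2) = 24120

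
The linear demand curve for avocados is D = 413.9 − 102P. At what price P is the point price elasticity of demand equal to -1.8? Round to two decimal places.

Ed = −102P/(413.9 − 102P). Set this equal to -1.8:
102P = 1.8·(413.9 − 102P) ⇒ 102P(1 + 1.8) = 1.8·413.9
P = 1.8·413.9 / (102·2.8) = 2.6086…

2.61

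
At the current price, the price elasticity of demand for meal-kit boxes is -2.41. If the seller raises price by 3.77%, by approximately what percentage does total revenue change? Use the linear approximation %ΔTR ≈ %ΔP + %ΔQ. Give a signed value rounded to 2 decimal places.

-5.32%

%ΔQ ≈ Ed × %ΔP = (-2.41) × (+3.77%) = -9.0857%
%ΔTR ≈ %ΔP + %ΔQ = (+3.77%) + (-9.0857%) = -5.3157%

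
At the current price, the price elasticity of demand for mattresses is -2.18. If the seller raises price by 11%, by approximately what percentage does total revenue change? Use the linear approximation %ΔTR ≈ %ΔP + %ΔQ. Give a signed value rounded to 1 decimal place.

-13.0%

%ΔQ ≈ Ed × %ΔP = (-2.18) × (+11%) = -23.9800%
%ΔTR ≈ %ΔP + %ΔQ = (+11%) + (-23.9800%) = -12.9800%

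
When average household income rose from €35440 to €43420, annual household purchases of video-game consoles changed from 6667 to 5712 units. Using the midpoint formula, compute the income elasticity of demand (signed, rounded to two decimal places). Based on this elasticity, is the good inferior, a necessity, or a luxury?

-0.76; inferior

%ΔQ = (5712 − 6667)/[( 6667 + 5712)/2] = -955/6189.5 = -0.154293…
%ΔIncome = (43420 − 35440)/[( 35440 + 43420)/2] = 7980/39430 = 0.202383…
E_income = (-955/6189.5) / (7980/39430) = -0.7623…
E_income < 0 ⇒ inferior good.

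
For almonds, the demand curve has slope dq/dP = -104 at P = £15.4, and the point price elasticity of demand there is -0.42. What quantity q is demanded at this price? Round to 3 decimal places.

3813.333

Ed = (dq/dP)·(P/q) ⇒ q = (dq/dP)·P/Ed = (-104)·15.4/(-0.42) = 3813.33333…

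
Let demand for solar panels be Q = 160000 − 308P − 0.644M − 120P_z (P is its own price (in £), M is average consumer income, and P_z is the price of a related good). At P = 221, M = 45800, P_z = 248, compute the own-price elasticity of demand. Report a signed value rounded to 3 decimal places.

-2.083

At the given values, Q = 160000 − 308(221) − 0.644(45800) − 120(248) = 32676.8.
∂Q/∂P = −308.
E = (-308) × (221/32676.8) = -2.08306…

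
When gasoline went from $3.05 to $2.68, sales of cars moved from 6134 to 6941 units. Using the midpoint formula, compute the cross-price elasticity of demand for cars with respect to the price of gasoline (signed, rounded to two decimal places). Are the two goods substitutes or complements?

-0.96; complements

%ΔQ_{cars} = (6941 − 6134)/avg = 807/6537.5 = 0.123441…
%ΔP_{gasoline} = (2.68 − 3.05)/avg = -0.37/2.865 = -0.129144…
E_cross = (807/6537.5) / (-0.37/2.865) = -0.9558…
E_cross < 0 ⇒ the goods are complements.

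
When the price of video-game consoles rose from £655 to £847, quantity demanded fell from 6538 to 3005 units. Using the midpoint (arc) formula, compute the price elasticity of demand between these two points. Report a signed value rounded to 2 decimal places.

-2.90

%ΔQ = (3005 − 6538) / [(6538 + 3005)/2] = -3533/4771.5 = -0.740438…
%ΔP = (847 − 655) / [(655 + 847)/2] = 192/751 = 0.255659…
Arc Ed = %ΔQ / %ΔP = (-3533/4771.5) / (192/751) = -2.8961…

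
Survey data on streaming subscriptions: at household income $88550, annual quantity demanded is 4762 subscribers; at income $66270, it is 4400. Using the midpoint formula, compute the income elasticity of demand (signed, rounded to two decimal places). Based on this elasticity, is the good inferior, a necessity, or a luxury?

%ΔQ = (4400 − 4762)/[( 4762 + 4400)/2] = -362/4581 = -0.079022…
%ΔIncome = (66270 − 88550)/[( 88550 + 66270)/2] = -22280/77410 = -0.287818…
E_income = (-362/4581) / (-22280/77410) = 0.2745…
0 < E_income < 1 ⇒ normal good, necessity.

0.27; necessity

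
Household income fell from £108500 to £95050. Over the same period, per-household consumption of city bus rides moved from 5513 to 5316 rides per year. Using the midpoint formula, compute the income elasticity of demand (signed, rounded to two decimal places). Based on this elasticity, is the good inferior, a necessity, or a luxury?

%ΔQ = (5316 − 5513)/[( 5513 + 5316)/2] = -197/5414.5 = -0.036383…
%ΔIncome = (95050 − 108500)/[( 108500 + 95050)/2] = -13450/101775 = -0.132154…
E_income = (-197/5414.5) / (-13450/101775) = 0.2753…
0 < E_income < 1 ⇒ normal good, necessity.

0.28; necessity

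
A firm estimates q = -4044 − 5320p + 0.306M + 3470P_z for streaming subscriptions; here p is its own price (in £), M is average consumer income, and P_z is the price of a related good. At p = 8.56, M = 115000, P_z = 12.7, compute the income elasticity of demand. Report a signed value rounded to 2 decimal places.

1.19

At the given values, q = -4044 − 5320(8.56) + 0.306(115000) + 3470(12.7) = 29675.8.
∂q/∂M = 0.306.
E = (0.306) × (115000/29675.8) = 1.1858…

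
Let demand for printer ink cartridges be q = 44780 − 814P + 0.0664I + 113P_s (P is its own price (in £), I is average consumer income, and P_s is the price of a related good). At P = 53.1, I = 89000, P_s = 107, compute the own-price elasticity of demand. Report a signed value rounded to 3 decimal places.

At the given values, q = 44780 − 814(53.1) + 0.0664(89000) + 113(107) = 19557.2.
∂q/∂P = −814.
E = (-814) × (53.1/19557.2) = -2.21010…

-2.210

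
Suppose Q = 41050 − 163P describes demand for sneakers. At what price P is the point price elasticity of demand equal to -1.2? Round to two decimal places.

137.37

Ed = −163P/(41050 − 163P). Set this equal to -1.2:
163P = 1.2·(41050 − 163P) ⇒ 163P(1 + 1.2) = 1.2·41050
P = 1.2·41050 / (163·2.2) = 137.3675…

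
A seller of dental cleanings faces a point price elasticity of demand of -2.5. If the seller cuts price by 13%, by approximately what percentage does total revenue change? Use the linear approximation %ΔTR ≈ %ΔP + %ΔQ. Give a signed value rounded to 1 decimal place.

+19.5%

%ΔQ ≈ Ed × %ΔP = (-2.5) × (-13%) = +32.5000%
%ΔTR ≈ %ΔP + %ΔQ = (-13%) + (+32.5000%) = +19.5000%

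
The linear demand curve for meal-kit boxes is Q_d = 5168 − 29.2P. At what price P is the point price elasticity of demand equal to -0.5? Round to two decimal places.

Ed = −29.2P/(5168 − 29.2P). Set this equal to -0.5:
29.2P = 0.5·(5168 − 29.2P) ⇒ 29.2P(1 + 0.5) = 0.5·5168
P = 0.5·5168 / (29.2·1.5) = 58.9954…

59.00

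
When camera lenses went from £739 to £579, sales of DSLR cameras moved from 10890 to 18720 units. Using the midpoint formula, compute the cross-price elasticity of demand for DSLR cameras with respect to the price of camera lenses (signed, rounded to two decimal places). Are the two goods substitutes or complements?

-2.18; complements

%ΔQ_{DSLR cameras} = (18720 − 10890)/avg = 7830/14805 = 0.528875…
%ΔP_{camera lenses} = (579 − 739)/avg = -160/659 = -0.242792…
E_cross = (7830/14805) / (-160/659) = -2.1783…
E_cross < 0 ⇒ the goods are complements.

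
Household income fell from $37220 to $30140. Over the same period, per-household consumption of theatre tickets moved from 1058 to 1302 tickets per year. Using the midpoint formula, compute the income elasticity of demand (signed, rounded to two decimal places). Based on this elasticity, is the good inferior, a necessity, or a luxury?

-0.98; inferior

%ΔQ = (1302 − 1058)/[( 1058 + 1302)/2] = 244/1180 = 0.206779…
%ΔIncome = (30140 − 37220)/[( 37220 + 30140)/2] = -7080/33680 = -0.210213…
E_income = (244/1180) / (-7080/33680) = -0.9836…
E_income < 0 ⇒ inferior good.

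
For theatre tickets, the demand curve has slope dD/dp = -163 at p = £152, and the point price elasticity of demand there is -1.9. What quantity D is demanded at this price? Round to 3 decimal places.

13040.000

Ed = (dD/dp)·(p/D) ⇒ D = (dD/dp)·p/Ed = (-163)·152/(-1.9) = 13040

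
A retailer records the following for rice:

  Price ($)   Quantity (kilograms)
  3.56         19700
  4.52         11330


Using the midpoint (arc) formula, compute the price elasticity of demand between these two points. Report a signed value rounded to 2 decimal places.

-2.27

%ΔQ = (11330 − 19700) / [(19700 + 11330)/2] = -8370/15515 = -0.539477…
%ΔP = (4.52 − 3.56) / [(3.56 + 4.52)/2] = 0.96/4.04 = 0.237623…
Arc Ed = %ΔQ / %ΔP = (-8370/15515) / (0.96/4.04) = -2.2703…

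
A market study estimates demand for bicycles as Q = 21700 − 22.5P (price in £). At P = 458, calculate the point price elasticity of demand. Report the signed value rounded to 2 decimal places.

-0.90

dQ/dP = −22.5. At P = 458, Q = 21700 − 22.5(458) = 11395.
Ed = (dQ/dP)·(P/Q) = −22.5 × (458/11395) = -0.9043…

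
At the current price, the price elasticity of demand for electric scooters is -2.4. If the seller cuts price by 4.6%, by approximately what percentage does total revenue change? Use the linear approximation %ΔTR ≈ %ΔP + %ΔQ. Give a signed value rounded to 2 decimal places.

%ΔQ ≈ Ed × %ΔP = (-2.4) × (-4.6%) = +11.0400%
%ΔTR ≈ %ΔP + %ΔQ = (-4.6%) + (+11.0400%) = +6.4400%

+6.44%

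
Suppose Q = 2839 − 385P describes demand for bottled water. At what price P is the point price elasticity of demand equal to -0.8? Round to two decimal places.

3.28

Ed = −385P/(2839 − 385P). Set this equal to -0.8:
385P = 0.8·(2839 − 385P) ⇒ 385P(1 + 0.8) = 0.8·2839
P = 0.8·2839 / (385·1.8) = 3.2773…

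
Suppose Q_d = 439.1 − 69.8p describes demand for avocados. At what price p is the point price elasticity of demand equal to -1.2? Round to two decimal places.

3.43

Ed = −69.8p/(439.1 − 69.8p). Set this equal to -1.2:
69.8p = 1.2·(439.1 − 69.8p) ⇒ 69.8p(1 + 1.2) = 1.2·439.1
p = 1.2·439.1 / (69.8·2.2) = 3.4313…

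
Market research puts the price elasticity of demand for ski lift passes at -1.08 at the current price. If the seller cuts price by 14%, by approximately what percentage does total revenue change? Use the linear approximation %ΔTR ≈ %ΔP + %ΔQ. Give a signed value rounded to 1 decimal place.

%ΔQ ≈ Ed × %ΔP = (-1.08) × (-14%) = +15.1200%
%ΔTR ≈ %ΔP + %ΔQ = (-14%) + (+15.1200%) = +1.1200%

+1.1%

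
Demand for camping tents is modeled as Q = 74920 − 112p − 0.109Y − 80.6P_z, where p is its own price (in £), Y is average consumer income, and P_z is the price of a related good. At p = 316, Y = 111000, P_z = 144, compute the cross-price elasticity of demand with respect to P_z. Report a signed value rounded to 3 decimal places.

At the given values, Q = 74920 − 112(316) − 0.109(111000) − 80.6(144) = 15822.6.
∂Q/∂P_z = -80.6.
E = (-80.6) × (144/15822.6) = -0.73353…

-0.734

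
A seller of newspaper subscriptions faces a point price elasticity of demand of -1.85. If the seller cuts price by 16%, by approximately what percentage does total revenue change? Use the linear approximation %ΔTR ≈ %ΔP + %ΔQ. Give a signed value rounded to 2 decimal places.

%ΔQ ≈ Ed × %ΔP = (-1.85) × (-16%) = +29.6000%
%ΔTR ≈ %ΔP + %ΔQ = (-16%) + (+29.6000%) = +13.6000%

+13.60%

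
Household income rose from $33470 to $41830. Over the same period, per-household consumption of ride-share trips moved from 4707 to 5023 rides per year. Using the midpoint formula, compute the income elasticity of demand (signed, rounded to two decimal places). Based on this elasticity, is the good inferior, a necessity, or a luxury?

%ΔQ = (5023 − 4707)/[( 4707 + 5023)/2] = 316/4865 = 0.064953…
%ΔIncome = (41830 − 33470)/[( 33470 + 41830)/2] = 8360/37650 = 0.222045…
E_income = (316/4865) / (8360/37650) = 0.2925…
0 < E_income < 1 ⇒ normal good, necessity.

0.29; necessity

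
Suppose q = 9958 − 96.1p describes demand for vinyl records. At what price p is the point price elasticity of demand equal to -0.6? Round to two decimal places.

38.86

Ed = −96.1p/(9958 − 96.1p). Set this equal to -0.6:
96.1p = 0.6·(9958 − 96.1p) ⇒ 96.1p(1 + 0.6) = 0.6·9958
p = 0.6·9958 / (96.1·1.6) = 38.8579…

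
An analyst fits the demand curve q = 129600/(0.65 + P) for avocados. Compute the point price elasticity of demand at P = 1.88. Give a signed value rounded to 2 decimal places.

dq/dP = −129600/(0.65 + P)² = -20247.2. At P = 1.88, q = 51225.3.
Ed = (dq/dP)·(P/q) = (-20247.2) × (1.88/51225.3) = -0.7430…

-0.74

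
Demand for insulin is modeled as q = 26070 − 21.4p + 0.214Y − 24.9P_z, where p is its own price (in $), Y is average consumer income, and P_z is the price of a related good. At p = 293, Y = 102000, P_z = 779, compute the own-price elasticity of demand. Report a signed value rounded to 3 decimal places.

-0.282

At the given values, q = 26070 − 21.4(293) + 0.214(102000) − 24.9(779) = 22230.7.
∂q/∂p = −21.4.
E = (-21.4) × (293/22230.7) = -0.28205…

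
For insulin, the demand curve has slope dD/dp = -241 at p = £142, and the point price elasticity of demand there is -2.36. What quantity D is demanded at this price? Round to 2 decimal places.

14500.85

Ed = (dD/dp)·(p/D) ⇒ D = (dD/dp)·p/Ed = (-241)·142/(-2.36) = 14500.8474…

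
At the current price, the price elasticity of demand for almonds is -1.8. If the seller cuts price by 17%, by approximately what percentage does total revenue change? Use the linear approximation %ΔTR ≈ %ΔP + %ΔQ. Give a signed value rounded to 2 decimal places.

+13.60%

%ΔQ ≈ Ed × %ΔP = (-1.8) × (-17%) = +30.6000%
%ΔTR ≈ %ΔP + %ΔQ = (-17%) + (+30.6000%) = +13.6000%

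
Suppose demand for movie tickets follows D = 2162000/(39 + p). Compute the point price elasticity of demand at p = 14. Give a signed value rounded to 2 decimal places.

-0.26

dD/dp = −2162000/(39 + p)² = -769.669. At p = 14, D = 40792.5.
Ed = (dD/dp)·(p/D) = (-769.669) × (14/40792.5) = -0.2641…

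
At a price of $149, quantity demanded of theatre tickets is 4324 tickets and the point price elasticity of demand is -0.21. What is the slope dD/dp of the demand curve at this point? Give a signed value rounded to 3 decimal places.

-6.094

Ed = (dD/dp)·(p/D) ⇒ dD/dp = Ed·D/p = (-0.21)·4324/149 = -6.09422…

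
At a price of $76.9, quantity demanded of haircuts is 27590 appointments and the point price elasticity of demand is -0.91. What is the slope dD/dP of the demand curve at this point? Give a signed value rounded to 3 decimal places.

-326.488

Ed = (dD/dP)·(P/D) ⇒ dD/dP = Ed·D/P = (-0.91)·27590/76.9 = -326.48764…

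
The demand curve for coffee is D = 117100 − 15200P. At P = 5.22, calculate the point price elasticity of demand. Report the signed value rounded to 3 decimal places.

dD/dP = −15200. At P = 5.22, D = 117100 − 15200(5.22) = 37756.
Ed = (dD/dP)·(P/D) = −15200 × (5.22/37756) = -2.10149…

-2.101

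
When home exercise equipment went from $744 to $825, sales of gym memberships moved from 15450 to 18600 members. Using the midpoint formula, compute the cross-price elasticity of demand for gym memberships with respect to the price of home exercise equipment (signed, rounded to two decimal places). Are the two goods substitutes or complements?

%ΔQ_{gym memberships} = (18600 − 15450)/avg = 3150/17025 = 0.185022…
%ΔP_{home exercise equipment} = (825 − 744)/avg = 81/784.5 = 0.103250…
E_cross = (3150/17025) / (81/784.5) = 1.7919…
E_cross > 0 ⇒ the goods are substitutes.

1.79; substitutes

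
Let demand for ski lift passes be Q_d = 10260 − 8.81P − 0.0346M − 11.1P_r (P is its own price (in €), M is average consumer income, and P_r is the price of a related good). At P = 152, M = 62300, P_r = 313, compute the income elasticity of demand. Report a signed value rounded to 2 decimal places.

At the given values, Q_d = 10260 − 8.81(152) − 0.0346(62300) − 11.1(313) = 3291.
∂Q_d/∂M = -0.0346.
E = (-0.0346) × (62300/3291) = -0.6549…

-0.65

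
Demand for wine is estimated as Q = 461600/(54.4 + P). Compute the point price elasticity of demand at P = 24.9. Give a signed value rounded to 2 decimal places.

-0.31

dQ/dP = −461600/(54.4 + P)² = -73.4039. At P = 24.9, Q = 5820.93.
Ed = (dQ/dP)·(P/Q) = (-73.4039) × (24.9/5820.93) = -0.3139…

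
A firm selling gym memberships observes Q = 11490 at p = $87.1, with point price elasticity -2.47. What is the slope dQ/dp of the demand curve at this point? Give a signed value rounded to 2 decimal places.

-325.84

Ed = (dQ/dp)·(p/Q) ⇒ dQ/dp = Ed·Q/p = (-2.47)·11490/87.1 = -325.8358…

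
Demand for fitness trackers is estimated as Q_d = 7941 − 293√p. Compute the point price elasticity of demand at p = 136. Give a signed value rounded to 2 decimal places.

dQ_d/dp = −293/(2√p) = -12.5623. At p = 136, Q_d = 4524.06.
Ed = (dQ_d/dp)·(p/Q_d) = (-12.5623) × (136/4524.06) = -0.3776…

-0.38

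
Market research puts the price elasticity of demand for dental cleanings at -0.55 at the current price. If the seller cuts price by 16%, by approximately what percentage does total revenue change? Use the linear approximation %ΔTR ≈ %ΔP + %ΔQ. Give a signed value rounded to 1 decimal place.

-7.2%

%ΔQ ≈ Ed × %ΔP = (-0.55) × (-16%) = +8.8000%
%ΔTR ≈ %ΔP + %ΔQ = (-16%) + (+8.8000%) = -7.2000%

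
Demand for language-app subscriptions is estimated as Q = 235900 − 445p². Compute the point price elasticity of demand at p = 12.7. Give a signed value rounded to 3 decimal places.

-0.875

dQ/dp = −2·445·p = -11303. At p = 12.7, Q = 164125.95.
Ed = (dQ/dp)·(p/Q) = (-11303) × (12.7/164125.95) = -0.87462…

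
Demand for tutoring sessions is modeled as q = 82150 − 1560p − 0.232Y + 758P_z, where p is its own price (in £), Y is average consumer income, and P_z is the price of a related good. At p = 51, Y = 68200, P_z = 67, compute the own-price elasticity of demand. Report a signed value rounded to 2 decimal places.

-2.12

At the given values, q = 82150 − 1560(51) − 0.232(68200) + 758(67) = 37553.6.
∂q/∂p = −1560.
E = (-1560) × (51/37553.6) = -2.1185…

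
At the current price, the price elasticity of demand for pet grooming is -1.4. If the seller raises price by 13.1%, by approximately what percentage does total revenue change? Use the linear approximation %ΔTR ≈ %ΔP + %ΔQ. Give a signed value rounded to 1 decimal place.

-5.2%

%ΔQ ≈ Ed × %ΔP = (-1.4) × (+13.1%) = -18.3400%
%ΔTR ≈ %ΔP + %ΔQ = (+13.1%) + (-18.3400%) = -5.2400%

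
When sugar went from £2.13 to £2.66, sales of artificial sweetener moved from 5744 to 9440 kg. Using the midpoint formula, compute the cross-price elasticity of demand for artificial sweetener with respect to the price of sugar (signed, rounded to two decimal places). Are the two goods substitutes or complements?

%ΔQ_{artificial sweetener} = (9440 − 5744)/avg = 3696/7592 = 0.486828…
%ΔP_{sugar} = (2.66 − 2.13)/avg = 0.53/2.395 = 0.221294…
E_cross = (3696/7592) / (0.53/2.395) = 2.1999…
E_cross > 0 ⇒ the goods are substitutes.

2.20; substitutes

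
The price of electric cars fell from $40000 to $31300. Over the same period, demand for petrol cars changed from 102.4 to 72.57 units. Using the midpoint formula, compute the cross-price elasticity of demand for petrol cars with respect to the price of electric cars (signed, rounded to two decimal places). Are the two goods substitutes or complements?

1.40; substitutes

%ΔQ_{petrol cars} = (72.57 − 102.4)/avg = -29.83/87.485 = -0.340972…
%ΔP_{electric cars} = (31300 − 40000)/avg = -8700/35650 = -0.244039…
E_cross = (-29.83/87.485) / (-8700/35650) = 1.3972…
E_cross > 0 ⇒ the goods are substitutes.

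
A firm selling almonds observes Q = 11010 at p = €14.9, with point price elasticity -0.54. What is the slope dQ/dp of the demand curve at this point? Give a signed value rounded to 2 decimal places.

-399.02

Ed = (dQ/dp)·(p/Q) ⇒ dQ/dp = Ed·Q/p = (-0.54)·11010/14.9 = -399.0201…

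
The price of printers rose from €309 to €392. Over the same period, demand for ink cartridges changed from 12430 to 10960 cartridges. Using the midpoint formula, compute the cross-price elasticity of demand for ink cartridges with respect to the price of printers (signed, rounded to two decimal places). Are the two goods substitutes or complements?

%ΔQ_{ink cartridges} = (10960 − 12430)/avg = -1470/11695 = -0.125694…
%ΔP_{printers} = (392 − 309)/avg = 83/350.5 = 0.236804…
E_cross = (-1470/11695) / (83/350.5) = -0.5307…
E_cross < 0 ⇒ the goods are complements.

-0.53; complements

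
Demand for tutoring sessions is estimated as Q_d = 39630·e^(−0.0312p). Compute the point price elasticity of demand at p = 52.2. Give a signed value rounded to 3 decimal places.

dQ_d/dp = −0.0312·Q_d = -242.588. At p = 52.2, Q_d = 7775.26.
Ed = (dQ_d/dp)·(p/Q_d) = (-242.588) × (52.2/7775.26) = -1.62864

-1.629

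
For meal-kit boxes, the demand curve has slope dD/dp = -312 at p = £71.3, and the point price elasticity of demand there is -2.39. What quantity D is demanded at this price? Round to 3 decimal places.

9307.782

Ed = (dD/dp)·(p/D) ⇒ D = (dD/dp)·p/Ed = (-312)·71.3/(-2.39) = 9307.78242…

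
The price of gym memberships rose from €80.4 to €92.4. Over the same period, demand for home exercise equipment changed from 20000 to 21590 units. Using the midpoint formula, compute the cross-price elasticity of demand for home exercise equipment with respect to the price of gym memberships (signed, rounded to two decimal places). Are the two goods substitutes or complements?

0.55; substitutes

%ΔQ_{home exercise equipment} = (21590 − 20000)/avg = 1590/20795 = 0.076460…
%ΔP_{gym memberships} = (92.4 − 80.4)/avg = 12/86.4 = 0.138888…
E_cross = (1590/20795) / (12/86.4) = 0.5505…
E_cross > 0 ⇒ the goods are substitutes.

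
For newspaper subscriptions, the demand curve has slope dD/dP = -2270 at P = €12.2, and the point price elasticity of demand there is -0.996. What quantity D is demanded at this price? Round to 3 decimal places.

27805.221

Ed = (dD/dP)·(P/D) ⇒ D = (dD/dP)·P/Ed = (-2270)·12.2/(-0.996) = 27805.22088…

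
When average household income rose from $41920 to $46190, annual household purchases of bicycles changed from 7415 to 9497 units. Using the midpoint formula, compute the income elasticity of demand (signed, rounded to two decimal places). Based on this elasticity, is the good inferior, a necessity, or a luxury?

2.54; luxury

%ΔQ = (9497 − 7415)/[( 7415 + 9497)/2] = 2082/8456 = 0.246215…
%ΔIncome = (46190 − 41920)/[( 41920 + 46190)/2] = 4270/44055 = 0.096924…
E_income = (2082/8456) / (4270/44055) = 2.5402…
E_income > 1 ⇒ normal good, luxury.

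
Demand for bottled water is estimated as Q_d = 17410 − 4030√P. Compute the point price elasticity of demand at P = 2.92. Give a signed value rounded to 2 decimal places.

-0.33

dQ_d/dP = −4030/(2√P) = -1179.19. At P = 2.92, Q_d = 10523.5.
Ed = (dQ_d/dP)·(P/Q_d) = (-1179.19) × (2.92/10523.5) = -0.3271…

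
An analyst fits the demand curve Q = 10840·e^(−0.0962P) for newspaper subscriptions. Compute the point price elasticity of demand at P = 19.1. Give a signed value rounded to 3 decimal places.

dQ/dP = −0.0962·Q = -166.044. At P = 19.1, Q = 1726.03.
Ed = (dQ/dP)·(P/Q) = (-166.044) × (19.1/1726.03) = -1.83742

-1.837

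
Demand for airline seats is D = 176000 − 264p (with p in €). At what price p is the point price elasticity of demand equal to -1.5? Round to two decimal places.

400.00

Ed = −264p/(176000 − 264p). Set this equal to -1.5:
264p = 1.5·(176000 − 264p) ⇒ 264p(1 + 1.5) = 1.5·176000
p = 1.5·176000 / (264·2.5) = 400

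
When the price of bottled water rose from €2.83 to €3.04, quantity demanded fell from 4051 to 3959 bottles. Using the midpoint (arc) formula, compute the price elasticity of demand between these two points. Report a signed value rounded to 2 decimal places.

%ΔQ = (3959 − 4051) / [(4051 + 3959)/2] = -92/4005 = -0.022971…
%ΔP = (3.04 − 2.83) / [(2.83 + 3.04)/2] = 0.21/2.935 = 0.071550…
Arc Ed = %ΔQ / %ΔP = (-92/4005) / (0.21/2.935) = -0.3210…

-0.32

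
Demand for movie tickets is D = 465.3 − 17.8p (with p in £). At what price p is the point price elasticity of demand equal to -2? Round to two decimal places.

Ed = −17.8p/(465.3 − 17.8p). Set this equal to -2:
17.8p = 2·(465.3 − 17.8p) ⇒ 17.8p(1 + 2) = 2·465.3
p = 2·465.3 / (17.8·3) = 17.4269…

17.43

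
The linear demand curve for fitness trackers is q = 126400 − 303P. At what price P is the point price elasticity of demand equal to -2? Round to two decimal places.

Ed = −303P/(126400 − 303P). Set this equal to -2:
303P = 2·(126400 − 303P) ⇒ 303P(1 + 2) = 2·126400
P = 2·126400 / (303·3) = 278.1078…

278.11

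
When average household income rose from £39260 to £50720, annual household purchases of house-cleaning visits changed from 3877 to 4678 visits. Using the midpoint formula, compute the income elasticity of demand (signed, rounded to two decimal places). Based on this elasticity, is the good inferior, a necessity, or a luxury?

%ΔQ = (4678 − 3877)/[( 3877 + 4678)/2] = 801/4277.5 = 0.187258…
%ΔIncome = (50720 − 39260)/[( 39260 + 50720)/2] = 11460/44990 = 0.254723…
E_income = (801/4277.5) / (11460/44990) = 0.7351…
0 < E_income < 1 ⇒ normal good, necessity.

0.74; necessity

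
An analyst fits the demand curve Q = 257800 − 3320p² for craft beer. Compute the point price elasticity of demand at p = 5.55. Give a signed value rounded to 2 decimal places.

-1.31

dQ/dp = −2·3320·p = -36852. At p = 5.55, Q = 155535.7.
Ed = (dQ/dp)·(p/Q) = (-36852) × (5.55/155535.7) = -1.3149…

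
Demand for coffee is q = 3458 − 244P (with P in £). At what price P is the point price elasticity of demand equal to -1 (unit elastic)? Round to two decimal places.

Ed = −244P/(3458 − 244P). Set this equal to -1:
244P = 1·(3458 − 244P) ⇒ 244P(1 + 1) = 1·3458
P = 1·3458 / (244·2) = 7.0860…

7.09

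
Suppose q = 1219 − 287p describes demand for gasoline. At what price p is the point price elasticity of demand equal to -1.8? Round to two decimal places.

Ed = −287p/(1219 − 287p). Set this equal to -1.8:
287p = 1.8·(1219 − 287p) ⇒ 287p(1 + 1.8) = 1.8·1219
p = 1.8·1219 / (287·2.8) = 2.7304…

2.73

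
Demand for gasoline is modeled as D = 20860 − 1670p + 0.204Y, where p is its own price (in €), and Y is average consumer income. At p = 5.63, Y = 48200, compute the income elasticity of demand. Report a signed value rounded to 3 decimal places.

At the given values, D = 20860 − 1670(5.63) + 0.204(48200) = 21290.7.
∂D/∂Y = 0.204.
E = (0.204) × (48200/21290.7) = 0.46183…

0.462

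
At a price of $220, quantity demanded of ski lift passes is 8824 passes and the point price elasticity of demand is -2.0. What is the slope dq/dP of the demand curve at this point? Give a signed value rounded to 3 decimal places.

-80.218

Ed = (dq/dP)·(P/q) ⇒ dq/dP = Ed·q/P = (-2.0)·8824/220 = -80.21818…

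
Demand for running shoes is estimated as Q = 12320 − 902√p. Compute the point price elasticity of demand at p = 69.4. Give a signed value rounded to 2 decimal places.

-0.78

dQ/dp = −902/(2√p) = -54.1373. At p = 69.4, Q = 4805.74.
Ed = (dQ/dp)·(p/Q) = (-54.1373) × (69.4/4805.74) = -0.7818…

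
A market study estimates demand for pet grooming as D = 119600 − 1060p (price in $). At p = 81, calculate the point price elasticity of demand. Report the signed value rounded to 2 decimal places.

dD/dp = −1060. At p = 81, D = 119600 − 1060(81) = 33740.
Ed = (dD/dp)·(p/D) = −1060 × (81/33740) = -2.5447…

-2.54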